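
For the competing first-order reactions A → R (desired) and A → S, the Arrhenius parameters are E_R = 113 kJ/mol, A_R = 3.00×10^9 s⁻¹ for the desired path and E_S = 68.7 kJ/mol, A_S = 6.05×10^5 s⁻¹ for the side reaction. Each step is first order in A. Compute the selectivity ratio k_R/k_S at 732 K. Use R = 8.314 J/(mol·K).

With equal orders, S_{R/S} = k_R/k_S = (A_R/A_S)·exp[(E_S−E_R)/(RT)].
(E_S−E_R)/(RT) = (68.7−113)×10³/(8.314×732) = -44300/6086 = -7.279.
k_R/k_S = (3.00×10^9/6.05×10^5)·exp(-7.279) = 4959 × 6.897×10^-4 = 3.42.

3.42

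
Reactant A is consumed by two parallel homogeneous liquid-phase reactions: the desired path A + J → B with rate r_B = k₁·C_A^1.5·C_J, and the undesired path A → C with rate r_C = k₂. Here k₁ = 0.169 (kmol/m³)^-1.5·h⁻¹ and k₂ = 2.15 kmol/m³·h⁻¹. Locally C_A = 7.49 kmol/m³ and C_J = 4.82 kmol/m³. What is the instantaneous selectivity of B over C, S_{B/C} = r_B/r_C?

S_{B/C} = r_B/r_C = (k₁·C_A^1.5·C_J)/(k₂) = (k₁/k₂)·C_A^1.5·C_J.
= (0.169×7.490^1.5×4.820) / (2.15) = 16.70/2.150 = 7.77.
Since the desired path is higher order in A, keeping C_A high (PFR or concentrated feed) favours B.

7.77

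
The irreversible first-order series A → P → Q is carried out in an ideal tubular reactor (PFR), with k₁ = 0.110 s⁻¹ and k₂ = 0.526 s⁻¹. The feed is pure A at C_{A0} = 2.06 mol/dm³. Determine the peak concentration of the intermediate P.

0.285 mol/dm³

At the optimum, C_{P,max}/C_{A0} = (k₁/k₂)^[k₂/(k₂−k₁)].
= (0.110/0.526)^(0.526/(0.526−0.110)) = (0.2091)^(1.264) = 0.1383.
C_{P,max} = 0.1383×2.06 = 0.285 mol/dm³.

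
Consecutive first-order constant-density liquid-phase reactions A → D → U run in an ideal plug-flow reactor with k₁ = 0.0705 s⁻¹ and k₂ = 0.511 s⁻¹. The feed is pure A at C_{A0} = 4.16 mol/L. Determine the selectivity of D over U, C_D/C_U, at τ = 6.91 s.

The intermediate concentration in a first-order A→B→C sequence is C_D = k₁C_{A0}(e^(−k₁τ) − e^(−k₂τ))/(k₂−k₁).
e^(−k₁τ) = e^(−0.0705×6.91) = e^(−0.4872) = 0.6144; e^(−k₂τ) = e^(−3.531) = 0.02928.
C_D = 0.0705×4.16/(0.511−0.0705) × (0.6144−0.02928) = 0.6658×0.5851 = 0.3896 mol/L.
C_A = C_{A0}e^(−k₁τ) = 2.556 mol/L, so C_U = C_{A0}−C_A−C_D = 1.215 mol/L; C_D/C_U = 0.321.

0.321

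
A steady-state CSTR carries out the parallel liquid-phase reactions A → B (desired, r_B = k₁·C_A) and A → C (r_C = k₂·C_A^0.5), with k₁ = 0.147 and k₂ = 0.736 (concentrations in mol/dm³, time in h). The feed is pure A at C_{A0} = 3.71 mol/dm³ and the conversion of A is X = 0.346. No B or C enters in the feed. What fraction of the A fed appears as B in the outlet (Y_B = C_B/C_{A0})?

Exit C_A = C_{A0}(1−X) = 3.71×0.654 = 2.426 mol/dm³.
In a CSTR the entire volume is at exit conditions, so r_B = 0.147×2.426 = 0.3567 and r_C = 0.736×2.426^0.5 = 1.146.
Fraction of consumed A going to B: r_B/(r_B+r_C) = 0.2373.
C_B = 0.2373·C_{A0}·X = 0.2373×3.71×0.346 = 0.305 mol/dm³; Y_B = C_B/C_{A0} = 0.0821.

0.0821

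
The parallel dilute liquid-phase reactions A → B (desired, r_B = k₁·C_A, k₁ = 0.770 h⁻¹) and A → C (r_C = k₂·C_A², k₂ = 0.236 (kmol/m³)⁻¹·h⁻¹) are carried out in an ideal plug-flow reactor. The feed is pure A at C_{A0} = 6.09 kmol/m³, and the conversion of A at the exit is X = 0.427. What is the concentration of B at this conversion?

C_A = C_{A0}(1−X) = 3.490 kmol/m³.
Along a PFR/batch, dC_B/dC_A = −r_B/(r_B+r_C) = −k₁/(k₁+k₂·C_A).
Integrating from C_{A0} to C_A: C_B = (0.770/0.236)·ln[(0.770+0.236·6.09)/(0.770+0.236·3.49)] = 3.263·ln(2.207/1.594) = 1.063 kmol/m³.

1.06 kmol/m³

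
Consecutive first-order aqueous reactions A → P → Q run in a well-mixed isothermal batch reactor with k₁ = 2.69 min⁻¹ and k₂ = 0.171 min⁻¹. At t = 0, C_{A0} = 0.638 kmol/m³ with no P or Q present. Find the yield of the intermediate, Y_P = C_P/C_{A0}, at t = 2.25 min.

0.724

For first-order series with pure A initially, C_P(t) = k₁C_{A0}/(k₂−k₁)·(e^(−k₁t) − e^(−k₂t)).
e^(−k₁t) = e^(−2.69×2.25) = e^(−6.053) = 0.002352; e^(−k₂t) = e^(−0.3848) = 0.6806.
C_P = 2.69×0.638/(0.171−2.69) × (0.002352−0.6806) = (-0.6813)×(-0.6783) = 0.4621 kmol/m³.
Y_P = C_P/C_{A0} = 0.4621/0.638 = 0.724.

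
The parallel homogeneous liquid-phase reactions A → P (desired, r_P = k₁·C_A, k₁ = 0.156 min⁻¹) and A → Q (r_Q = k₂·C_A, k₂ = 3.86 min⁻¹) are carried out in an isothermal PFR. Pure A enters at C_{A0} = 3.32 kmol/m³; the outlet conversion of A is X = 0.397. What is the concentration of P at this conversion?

C_A = C_{A0}(1−X) = 2.002 kmol/m³.
Both paths are first order in A, so the instantaneous fraction to P is constant: dC_P/d(−C_A) = k₁/(k₁+k₂) = 0.03884.
C_P = 0.03884·(C_{A0}−C_A) = 0.03884×1.318 = 0.0512 kmol/m³.

0.0512 kmol/m³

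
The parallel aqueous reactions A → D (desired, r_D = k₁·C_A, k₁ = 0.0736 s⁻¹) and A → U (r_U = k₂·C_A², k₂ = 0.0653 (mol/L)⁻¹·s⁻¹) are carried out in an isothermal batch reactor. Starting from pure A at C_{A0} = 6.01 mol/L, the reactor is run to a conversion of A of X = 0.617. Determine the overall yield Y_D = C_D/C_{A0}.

C_A = C_{A0}(1−X) = 2.302 mol/L.
Along a PFR/batch, dC_D/dC_A = −r_D/(r_D+r_U) = −k₁/(k₁+k₂·C_A).
Integrating from C_{A0} to C_A: C_D = (0.0736/0.0653)·ln[(0.0736+0.0653·6.01)/(0.0736+0.0653·2.30)] = 1.127·ln(0.4661/0.2239) = 0.8262 mol/L.
Y_D = C_D/C_{A0} = 0.8262/6.01 = 0.137.

0.137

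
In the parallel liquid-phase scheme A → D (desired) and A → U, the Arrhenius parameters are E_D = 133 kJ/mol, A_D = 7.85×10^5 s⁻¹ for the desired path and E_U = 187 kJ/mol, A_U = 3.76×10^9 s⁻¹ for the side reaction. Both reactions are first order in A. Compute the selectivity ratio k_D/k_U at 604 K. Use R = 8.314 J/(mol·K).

9.77

k_D/k_U = (A_D/A_U)·exp[−(E_D−E_U)/(RT)] = (A_D/A_U)·exp[(E_U−E_D)/(RT)].
(E_U−E_D)/(RT) = (187−133)×10³/(8.314×604) = 54000/5022 = 10.75.
k_D/k_U = (7.85×10^5/3.76×10^9)·exp(10.75) = 2.088×10^-4 × 46790 = 9.77.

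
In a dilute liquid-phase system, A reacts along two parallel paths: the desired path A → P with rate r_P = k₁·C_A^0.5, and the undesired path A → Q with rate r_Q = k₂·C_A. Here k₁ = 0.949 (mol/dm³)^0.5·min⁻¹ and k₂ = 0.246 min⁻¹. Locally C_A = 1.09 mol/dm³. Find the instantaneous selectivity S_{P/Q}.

S_{P/Q} = r_P/r_Q = (k₁·C_A^0.5)/(k₂·C_A) = (k₁/k₂)·C_A^-0.5.
= (0.949×1.090^0.5) / (0.246×1.090) = 0.9908/0.2681 = 3.70.

3.70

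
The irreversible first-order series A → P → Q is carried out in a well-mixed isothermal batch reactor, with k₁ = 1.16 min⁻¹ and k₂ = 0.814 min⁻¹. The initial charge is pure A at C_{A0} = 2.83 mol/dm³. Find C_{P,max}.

1.23 mol/dm³

For a first-order series the maximum intermediate yield is C_{P,max}/C_{A0} = (k₁/k₂)^[k₂/(k₂−k₁)].
= (1.16/0.814)^(0.814/(0.814−1.16)) = (1.425)^(-2.353) = 0.4346.
C_{P,max} = 0.4346×2.83 = 1.23 mol/dm³.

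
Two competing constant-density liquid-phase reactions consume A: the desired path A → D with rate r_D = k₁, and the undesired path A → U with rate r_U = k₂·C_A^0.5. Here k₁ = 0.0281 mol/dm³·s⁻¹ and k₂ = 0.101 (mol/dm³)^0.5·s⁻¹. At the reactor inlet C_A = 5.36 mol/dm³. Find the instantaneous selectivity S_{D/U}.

0.120

S_{D/U} = r_D/r_U = (k₁)/(k₂·C_A^0.5) = (k₁/k₂)·C_A^-0.5.
= (0.0281) / (0.101×5.360^0.5) = 0.02810/0.2338 = 0.120.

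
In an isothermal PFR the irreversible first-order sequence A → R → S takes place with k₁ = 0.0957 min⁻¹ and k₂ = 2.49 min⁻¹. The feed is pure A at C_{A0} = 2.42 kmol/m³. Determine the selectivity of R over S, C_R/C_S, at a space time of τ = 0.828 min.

0.718

The intermediate concentration in a first-order A→B→C sequence is C_R = k₁C_{A0}(e^(−k₁τ) − e^(−k₂τ))/(k₂−k₁).
e^(−k₁τ) = e^(−0.0957×0.828) = e^(−0.07924) = 0.9238; e^(−k₂τ) = e^(−2.062) = 0.1272.
C_R = 0.0957×2.42/(2.49−0.0957) × (0.9238−0.1272) = 0.09673×0.7966 = 0.07705 kmol/m³.
C_A = C_{A0}e^(−k₁τ) = 2.236 kmol/m³, so C_S = C_{A0}−C_A−C_R = 0.1073 kmol/m³; C_R/C_S = 0.718.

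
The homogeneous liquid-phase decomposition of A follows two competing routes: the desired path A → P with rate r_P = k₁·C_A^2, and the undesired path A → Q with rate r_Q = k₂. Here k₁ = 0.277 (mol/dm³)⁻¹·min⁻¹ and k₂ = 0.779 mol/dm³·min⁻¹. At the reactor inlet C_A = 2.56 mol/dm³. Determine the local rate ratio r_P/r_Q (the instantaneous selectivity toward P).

S_{P/Q} = r_P/r_Q = (k₁·C_A^2)/(k₂) = (k₁/k₂)·C_A^2.
= (0.277×2.560^2) / (0.779) = 1.815/0.7790 = 2.33.
Since the desired path is higher order in A, keeping C_A high (PFR or concentrated feed) favours P.

2.33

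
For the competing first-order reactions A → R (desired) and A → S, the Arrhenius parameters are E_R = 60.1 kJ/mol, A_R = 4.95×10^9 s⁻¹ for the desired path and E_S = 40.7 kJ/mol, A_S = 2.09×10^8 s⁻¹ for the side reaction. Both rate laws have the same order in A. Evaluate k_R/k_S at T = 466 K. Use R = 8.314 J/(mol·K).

k_R/k_S = (A_R/A_S)·exp[−(E_R−E_S)/(RT)] = (A_R/A_S)·exp[(E_S−E_R)/(RT)].
(E_S−E_R)/(RT) = (40.7−60.1)×10³/(8.314×466) = -19400/3874 = -5.007.
k_R/k_S = (4.95×10^9/2.09×10^8)·exp(-5.007) = 23.68 × 0.006689 = 0.158.

0.158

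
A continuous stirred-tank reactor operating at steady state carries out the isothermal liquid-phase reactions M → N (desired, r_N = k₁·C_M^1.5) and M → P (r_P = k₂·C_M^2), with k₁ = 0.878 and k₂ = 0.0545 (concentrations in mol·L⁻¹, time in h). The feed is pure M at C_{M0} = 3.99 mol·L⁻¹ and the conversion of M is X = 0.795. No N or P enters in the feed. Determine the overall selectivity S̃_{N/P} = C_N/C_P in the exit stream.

Exit C_M = C_{M0}(1−X) = 3.99×0.205 = 0.8179 mol·L⁻¹.
A CSTR operates uniformly at the exit composition, giving r_N = 0.6495 and r_P = 0.03646 (each k·C_M^n at C_M = 0.8179).
Overall selectivity = C_N/C_P = r_Nτ/(r_Pτ) = r_N/r_P = 17.8.

17.8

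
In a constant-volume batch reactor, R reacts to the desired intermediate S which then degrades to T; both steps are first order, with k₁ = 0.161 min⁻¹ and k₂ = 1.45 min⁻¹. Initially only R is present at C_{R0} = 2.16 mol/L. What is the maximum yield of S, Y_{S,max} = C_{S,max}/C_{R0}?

0.0844

For a first-order series the maximum intermediate yield is C_{S,max}/C_{R0} = (k₁/k₂)^[k₂/(k₂−k₁)].
= (0.161/1.45)^(1.45/(1.45−0.161)) = (0.1110)^(1.125) = 0.08438.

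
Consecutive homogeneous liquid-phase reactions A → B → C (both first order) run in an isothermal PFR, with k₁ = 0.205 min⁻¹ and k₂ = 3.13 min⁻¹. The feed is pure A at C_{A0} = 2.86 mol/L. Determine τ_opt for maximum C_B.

0.932 min

Setting dC_B/dτ = 0 gives τ_opt = ln(k₂/k₁)/(k₂−k₁).
= ln(3.13/0.205)/(3.13−0.205) = ln(15.27)/2.925 = 2.726/2.925 = 0.932 min.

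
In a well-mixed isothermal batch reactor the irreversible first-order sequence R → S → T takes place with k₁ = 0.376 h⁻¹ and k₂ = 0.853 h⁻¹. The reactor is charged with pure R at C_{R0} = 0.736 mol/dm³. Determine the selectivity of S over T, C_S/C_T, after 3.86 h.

0.255

For first-order series with pure R initially, C_S(t) = k₁C_{R0}/(k₂−k₁)·(e^(−k₁t) − e^(−k₂t)).
e^(−k₁t) = e^(−0.376×3.86) = e^(−1.451) = 0.2343; e^(−k₂t) = e^(−3.293) = 0.03716.
C_S = 0.376×0.736/(0.853−0.376) × (0.2343−0.03716) = 0.5802×0.1971 = 0.1143 mol/dm³.
C_R = C_{R0}e^(−k₁t) = 0.1724 mol/dm³, so C_T = C_{R0}−C_R−C_S = 0.4492 mol/dm³; C_S/C_T = 0.255.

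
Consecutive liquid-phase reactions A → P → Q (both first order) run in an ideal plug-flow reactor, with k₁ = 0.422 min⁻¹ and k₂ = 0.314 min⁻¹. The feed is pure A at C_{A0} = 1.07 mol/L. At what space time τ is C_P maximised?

2.74 min

Setting dC_P/dτ = 0 gives τ_opt = ln(k₂/k₁)/(k₂−k₁).
= ln(0.314/0.422)/(0.314−0.422) = ln(0.7441)/-0.1080 = -0.2956/-0.1080 = 2.74 min.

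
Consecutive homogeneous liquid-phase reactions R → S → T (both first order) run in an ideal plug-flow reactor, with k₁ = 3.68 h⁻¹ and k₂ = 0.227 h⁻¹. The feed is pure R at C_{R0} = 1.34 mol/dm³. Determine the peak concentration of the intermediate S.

1.12 mol/dm³

Evaluating C_S at τ_opt = ln(k₂/k₁)/(k₂−k₁) gives C_{S,max}/C_{R0} = (k₁/k₂)^[k₂/(k₂−k₁)].
= (3.68/0.227)^(0.227/(0.227−3.68)) = (16.21)^(-0.06574) = 0.8327.
C_{S,max} = 0.8327×1.34 = 1.12 mol/dm³.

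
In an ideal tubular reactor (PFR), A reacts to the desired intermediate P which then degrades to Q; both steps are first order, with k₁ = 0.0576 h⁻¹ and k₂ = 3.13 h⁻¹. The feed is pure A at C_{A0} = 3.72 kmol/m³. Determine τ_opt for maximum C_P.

1.30 h

The intermediate peaks when r₁ = r₂, i.e. k₁e^(−k₁τ) = k₂e^(−k₂τ), giving τ_opt = ln(k₂/k₁)/(k₂−k₁).
= ln(3.13/0.0576)/(3.13−0.0576) = ln(54.34)/3.072 = 3.995/3.072 = 1.30 h.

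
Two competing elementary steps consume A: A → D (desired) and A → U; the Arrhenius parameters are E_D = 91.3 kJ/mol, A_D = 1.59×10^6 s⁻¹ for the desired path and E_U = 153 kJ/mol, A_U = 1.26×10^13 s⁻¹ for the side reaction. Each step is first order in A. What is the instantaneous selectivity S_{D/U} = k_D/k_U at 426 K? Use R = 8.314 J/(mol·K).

4.64

k_D/k_U = (A_D/A_U)·exp[−(E_D−E_U)/(RT)] = (A_D/A_U)·exp[(E_U−E_D)/(RT)].
(E_U−E_D)/(RT) = (153−91.3)×10³/(8.314×426) = 61700/3542 = 17.42.
k_D/k_U = (1.59×10^6/1.26×10^13)·exp(17.42) = 1.262×10^-7 × 3.679×10^7 = 4.64.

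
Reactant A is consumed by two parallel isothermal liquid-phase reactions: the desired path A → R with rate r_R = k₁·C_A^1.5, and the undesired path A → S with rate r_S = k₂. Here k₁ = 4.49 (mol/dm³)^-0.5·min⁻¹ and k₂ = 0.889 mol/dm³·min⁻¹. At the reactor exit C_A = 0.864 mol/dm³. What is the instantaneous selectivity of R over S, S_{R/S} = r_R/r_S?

S_{R/S} = r_R/r_S = (k₁·C_A^1.5)/(k₂) = (k₁/k₂)·C_A^1.5.
= (4.49×0.8640^1.5) / (0.889) = 3.606/0.8890 = 4.06.
Since the desired path is higher order in A, keeping C_A high (PFR or concentrated feed) favours R.

4.06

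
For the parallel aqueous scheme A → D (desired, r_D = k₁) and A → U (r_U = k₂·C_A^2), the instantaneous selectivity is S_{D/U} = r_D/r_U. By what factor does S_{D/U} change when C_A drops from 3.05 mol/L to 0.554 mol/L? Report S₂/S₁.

S_{D/U} = (k₁/k₂)·C_A^-2, so S₂/S₁ = (C_{A,2}/C_{A,1})^-2.
= (0.554/3.05)^(-2) = (0.1816)^(-2) = 30.3.

30.3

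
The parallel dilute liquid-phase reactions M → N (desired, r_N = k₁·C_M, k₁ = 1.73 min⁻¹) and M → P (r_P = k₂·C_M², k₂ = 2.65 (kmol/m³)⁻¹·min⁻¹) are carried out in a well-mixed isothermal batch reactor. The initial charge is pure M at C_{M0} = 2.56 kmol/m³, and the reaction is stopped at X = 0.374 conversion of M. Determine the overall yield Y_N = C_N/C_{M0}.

C_M = C_{M0}(1−X) = 1.603 kmol/m³.
Along a PFR/batch, dC_N/dC_M = −r_N/(r_N+r_P) = −k₁/(k₁+k₂·C_M).
Integrating from C_{M0} to C_M: C_N = (1.73/2.65)·ln[(1.73+2.65·2.56)/(1.73+2.65·1.60)] = 0.6528·ln(8.514/5.977) = 0.2310 kmol/m³.
Y_N = C_N/C_{M0} = 0.2310/2.56 = 0.0902.

0.0902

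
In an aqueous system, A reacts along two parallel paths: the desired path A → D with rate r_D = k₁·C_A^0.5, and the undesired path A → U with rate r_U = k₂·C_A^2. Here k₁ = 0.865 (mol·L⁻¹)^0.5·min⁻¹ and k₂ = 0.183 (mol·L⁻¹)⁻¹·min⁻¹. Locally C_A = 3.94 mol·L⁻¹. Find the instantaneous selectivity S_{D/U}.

S_{D/U} = r_D/r_U = (k₁·C_A^0.5)/(k₂·C_A^2) = (k₁/k₂)·C_A^-1.5.
= (0.865×3.940^0.5) / (0.183×3.940^2) = 1.717/2.841 = 0.604.
The undesired path is higher order in A, so low C_A (CSTR or dilute feed) favours D.

0.604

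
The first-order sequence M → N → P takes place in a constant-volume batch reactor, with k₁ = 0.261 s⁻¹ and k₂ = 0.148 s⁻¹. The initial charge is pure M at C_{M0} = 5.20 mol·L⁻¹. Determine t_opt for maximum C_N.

The intermediate peaks when r₁ = r₂, i.e. k₁e^(−k₁t) = k₂e^(−k₂t), giving t_opt = ln(k₂/k₁)/(k₂−k₁).
= ln(0.148/0.261)/(0.148−0.261) = ln(0.5670)/-0.1130 = -0.5673/-0.1130 = 5.02 s.

5.02 s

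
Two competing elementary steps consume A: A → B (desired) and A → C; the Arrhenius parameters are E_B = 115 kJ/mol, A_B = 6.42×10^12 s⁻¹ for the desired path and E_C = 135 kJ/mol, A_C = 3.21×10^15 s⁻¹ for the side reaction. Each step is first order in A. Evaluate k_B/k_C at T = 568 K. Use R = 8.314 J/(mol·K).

With equal orders, S_{B/C} = k_B/k_C = (A_B/A_C)·exp[(E_C−E_B)/(RT)].
(E_C−E_B)/(RT) = (135−115)×10³/(8.314×568) = 20000/4722 = 4.235.
k_B/k_C = (6.42×10^12/3.21×10^15)·exp(4.235) = 0.002000 × 69.07 = 0.138.
Since E_B < E_C, lowering the temperature improves selectivity toward B.

0.138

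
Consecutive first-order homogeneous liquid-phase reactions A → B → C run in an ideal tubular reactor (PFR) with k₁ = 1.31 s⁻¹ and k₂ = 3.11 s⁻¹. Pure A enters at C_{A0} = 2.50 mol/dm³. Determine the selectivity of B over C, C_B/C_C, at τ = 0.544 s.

0.777

Solving the coupled first-order balances gives C_B(τ) = [k₁/(k₂−k₁)]·C_{A0}·(e^(−k₁τ) − e^(−k₂τ)).
e^(−k₁τ) = e^(−1.31×0.544) = e^(−0.7126) = 0.4903; e^(−k₂τ) = e^(−1.692) = 0.1842.
C_B = 1.31×2.50/(3.11−1.31) × (0.4903−0.1842) = 1.819×0.3062 = 0.5571 mol/dm³.
C_A = C_{A0}e^(−k₁τ) = 1.226 mol/dm³, so C_C = C_{A0}−C_A−C_B = 0.7171 mol/dm³; C_B/C_C = 0.777.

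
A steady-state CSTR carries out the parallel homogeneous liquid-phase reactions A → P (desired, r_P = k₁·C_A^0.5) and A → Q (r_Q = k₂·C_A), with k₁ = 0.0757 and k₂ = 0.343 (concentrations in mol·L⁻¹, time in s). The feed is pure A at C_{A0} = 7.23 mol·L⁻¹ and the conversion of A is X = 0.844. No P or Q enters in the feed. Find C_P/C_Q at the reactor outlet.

Exit C_A = C_{A0}(1−X) = 7.23×0.156 = 1.128 mol·L⁻¹.
In a CSTR the entire volume is at exit conditions, so r_P = 0.0757×1.128^0.5 = 0.08039 and r_Q = 0.343×1.128 = 0.3869.
Overall selectivity = C_P/C_Q = r_Pτ/(r_Qτ) = r_P/r_Q = 0.208.

0.208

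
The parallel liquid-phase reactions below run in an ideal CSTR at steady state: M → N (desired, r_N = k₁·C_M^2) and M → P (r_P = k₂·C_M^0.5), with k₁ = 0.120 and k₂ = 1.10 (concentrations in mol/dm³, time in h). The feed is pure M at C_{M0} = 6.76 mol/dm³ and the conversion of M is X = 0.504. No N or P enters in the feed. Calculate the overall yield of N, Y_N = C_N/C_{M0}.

Exit C_M = C_{M0}(1−X) = 6.76×0.496 = 3.353 mol/dm³.
A CSTR operates uniformly at the exit composition, giving r_N = 1.349 and r_P = 2.014 (each k·C_M^n at C_M = 3.353).
Fraction of consumed M going to N: r_N/(r_N+r_P) = 0.4011.
C_N = 0.4011·C_{M0}·X = 0.4011×6.76×0.504 = 1.37 mol/dm³; Y_N = C_N/C_{M0} = 0.202.

0.202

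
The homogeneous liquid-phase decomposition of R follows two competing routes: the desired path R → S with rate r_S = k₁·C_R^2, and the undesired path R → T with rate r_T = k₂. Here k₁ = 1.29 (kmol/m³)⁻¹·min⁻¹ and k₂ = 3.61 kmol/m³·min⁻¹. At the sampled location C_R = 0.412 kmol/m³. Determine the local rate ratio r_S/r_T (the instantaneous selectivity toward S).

S_{S/T} = r_S/r_T = (k₁·C_R^2)/(k₂) = (k₁/k₂)·C_R^2.
= (1.29×0.4120^2) / (3.61) = 0.2190/3.610 = 0.0607.
Since the desired path is higher order in R, keeping C_R high (PFR or concentrated feed) favours S.

0.0607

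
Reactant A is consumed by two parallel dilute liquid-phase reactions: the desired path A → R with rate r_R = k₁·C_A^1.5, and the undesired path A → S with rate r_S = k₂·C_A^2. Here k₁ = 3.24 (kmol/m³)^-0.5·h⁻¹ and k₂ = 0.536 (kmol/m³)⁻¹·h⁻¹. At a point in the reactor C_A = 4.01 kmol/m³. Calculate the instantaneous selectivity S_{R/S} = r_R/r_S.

3.02

S_{R/S} = r_R/r_S = (k₁·C_A^1.5)/(k₂·C_A^2) = (k₁/k₂)·C_A^-0.5.
= (3.24×4.010^1.5) / (0.536×4.010^2) = 26.02/8.619 = 3.02.
The undesired path is higher order in A, so low C_A (CSTR or dilute feed) favours R.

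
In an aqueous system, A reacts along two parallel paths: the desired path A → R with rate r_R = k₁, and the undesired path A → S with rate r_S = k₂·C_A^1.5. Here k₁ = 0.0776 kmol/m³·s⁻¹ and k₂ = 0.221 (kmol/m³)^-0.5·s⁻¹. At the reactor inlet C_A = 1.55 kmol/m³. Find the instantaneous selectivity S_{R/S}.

0.182

S_{R/S} = r_R/r_S = (k₁)/(k₂·C_A^1.5) = (k₁/k₂)·C_A^-1.5.
= (0.0776) / (0.221×1.550^1.5) = 0.07760/0.4265 = 0.182.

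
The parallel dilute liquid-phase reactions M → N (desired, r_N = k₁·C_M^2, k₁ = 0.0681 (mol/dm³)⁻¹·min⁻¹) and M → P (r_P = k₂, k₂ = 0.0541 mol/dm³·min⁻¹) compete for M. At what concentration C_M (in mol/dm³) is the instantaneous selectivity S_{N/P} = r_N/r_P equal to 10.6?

2.90 mol/dm³

S_{N/P} = (k₁/k₂)·C_M^2 ⇒ C_M = (S·k₂/k₁)^(0.5).
= (10.6×0.0541/0.0681)^(0.5) = (8.421)^(0.5) = 2.90 mol/dm³.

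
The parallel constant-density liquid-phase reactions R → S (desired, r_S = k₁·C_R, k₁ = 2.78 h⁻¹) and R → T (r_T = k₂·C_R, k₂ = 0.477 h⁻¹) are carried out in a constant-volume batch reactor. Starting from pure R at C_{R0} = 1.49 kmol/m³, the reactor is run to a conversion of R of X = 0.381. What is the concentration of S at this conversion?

0.485 kmol/m³

C_R = C_{R0}(1−X) = 0.9223 kmol/m³.
Both paths are first order in R, so the instantaneous fraction to S is constant: dC_S/d(−C_R) = k₁/(k₁+k₂) = 0.8535.
C_S = 0.8535·(C_{R0}−C_R) = 0.8535×0.5677 = 0.485 kmol/m³.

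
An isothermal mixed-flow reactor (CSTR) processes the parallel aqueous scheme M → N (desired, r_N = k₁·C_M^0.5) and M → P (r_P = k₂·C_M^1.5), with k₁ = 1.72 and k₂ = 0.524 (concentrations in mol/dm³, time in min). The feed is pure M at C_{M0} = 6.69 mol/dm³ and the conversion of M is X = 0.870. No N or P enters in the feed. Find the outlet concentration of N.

4.60 mol/dm³

Exit C_M = C_{M0}(1−X) = 6.69×0.130 = 0.8697 mol/dm³.
Rates in a CSTR are evaluated at the outlet concentration: r_N = 1.72×0.8697^0.5 = 1.604, r_P = 0.524×0.8697^1.5 = 0.4250.
Fraction of consumed M going to N: r_N/(r_N+r_P) = 0.7905.
C_N = 0.7905·C_{M0}·X = 0.7905×6.69×0.870 = 4.60 mol/dm³.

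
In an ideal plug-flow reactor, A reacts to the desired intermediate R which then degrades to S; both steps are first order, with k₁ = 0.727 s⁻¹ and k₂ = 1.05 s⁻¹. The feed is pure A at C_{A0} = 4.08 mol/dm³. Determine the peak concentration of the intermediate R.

Evaluating C_R at τ_opt = ln(k₂/k₁)/(k₂−k₁) gives C_{R,max}/C_{A0} = (k₁/k₂)^[k₂/(k₂−k₁)].
= (0.727/1.05)^(1.05/(1.05−0.727)) = (0.6924)^(3.251) = 0.3027.
C_{R,max} = 0.3027×4.08 = 1.23 mol/dm³.

1.23 mol/dm³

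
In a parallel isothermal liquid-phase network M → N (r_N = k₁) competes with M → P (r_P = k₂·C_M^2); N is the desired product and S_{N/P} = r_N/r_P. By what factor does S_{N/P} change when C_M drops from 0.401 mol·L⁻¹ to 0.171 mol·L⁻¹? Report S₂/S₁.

5.50

S_{N/P} = (k₁/k₂)·C_M^-2, so S₂/S₁ = (C_{M,2}/C_{M,1})^-2.
= (0.171/0.401)^(-2) = (0.4264)^(-2) = 5.50.
Selectivity toward N rises as C_M falls — low-concentration operation is favoured.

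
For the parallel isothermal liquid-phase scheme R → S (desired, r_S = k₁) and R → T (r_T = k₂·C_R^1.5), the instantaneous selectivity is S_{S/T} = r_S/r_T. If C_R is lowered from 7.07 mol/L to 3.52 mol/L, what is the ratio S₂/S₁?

2.85

S_{S/T} = (k₁/k₂)·C_R^-1.5, so S₂/S₁ = (C_{R,2}/C_{R,1})^-1.5.
= (3.52/7.07)^(-1.5) = (0.4979)^(-1.5) = 2.85.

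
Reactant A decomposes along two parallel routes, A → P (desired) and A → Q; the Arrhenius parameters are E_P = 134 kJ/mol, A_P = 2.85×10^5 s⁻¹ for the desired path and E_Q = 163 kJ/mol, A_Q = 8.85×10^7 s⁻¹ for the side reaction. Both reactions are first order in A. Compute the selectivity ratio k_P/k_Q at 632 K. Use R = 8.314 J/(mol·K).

Since both paths have the same order in A, the concentration cancels and S_{P/Q} = k_P/k_Q = (A_P/A_Q)·exp[(E_Q−E_P)/(RT)].
(E_Q−E_P)/(RT) = (163−134)×10³/(8.314×632) = 29000/5254 = 5.519.
k_P/k_Q = (2.85×10^5/8.85×10^7)·exp(5.519) = 0.003220 × 249.4 = 0.803.
Since E_P < E_Q, lowering the temperature improves selectivity toward P.

0.803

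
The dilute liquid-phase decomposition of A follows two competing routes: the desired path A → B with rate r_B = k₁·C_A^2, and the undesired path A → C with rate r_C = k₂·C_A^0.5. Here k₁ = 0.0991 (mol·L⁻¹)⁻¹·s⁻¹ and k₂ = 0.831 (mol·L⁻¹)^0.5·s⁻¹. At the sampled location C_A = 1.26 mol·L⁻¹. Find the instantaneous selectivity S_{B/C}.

S_{B/C} = r_B/r_C = (k₁·C_A^2)/(k₂·C_A^0.5) = (k₁/k₂)·C_A^1.5.
= (0.0991×1.260^2) / (0.831×1.260^0.5) = 0.1573/0.9328 = 0.169.
Since the desired path is higher order in A, keeping C_A high (PFR or concentrated feed) favours B.

0.169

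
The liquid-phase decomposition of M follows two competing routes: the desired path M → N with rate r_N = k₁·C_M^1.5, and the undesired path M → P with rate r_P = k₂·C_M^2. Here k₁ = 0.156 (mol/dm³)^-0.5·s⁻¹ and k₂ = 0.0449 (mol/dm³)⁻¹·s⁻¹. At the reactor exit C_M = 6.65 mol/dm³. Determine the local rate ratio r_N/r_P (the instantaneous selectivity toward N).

S_{N/P} = r_N/r_P = (k₁·C_M^1.5)/(k₂·C_M^2) = (k₁/k₂)·C_M^-0.5.
= (0.156×6.650^1.5) / (0.0449×6.650^2) = 2.675/1.986 = 1.35.
The undesired path is higher order in M, so low C_M (CSTR or dilute feed) favours N.

1.35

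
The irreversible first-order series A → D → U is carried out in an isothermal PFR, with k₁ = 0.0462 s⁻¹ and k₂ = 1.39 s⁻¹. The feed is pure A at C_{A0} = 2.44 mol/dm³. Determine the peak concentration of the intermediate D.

Evaluating C_D at τ_opt = ln(k₂/k₁)/(k₂−k₁) gives C_{D,max}/C_{A0} = (k₁/k₂)^[k₂/(k₂−k₁)].
= (0.0462/1.39)^(1.39/(1.39−0.0462)) = (0.03324)^(1.034) = 0.02957.
C_{D,max} = 0.02957×2.44 = 0.0721 mol/dm³.

0.0721 mol/dm³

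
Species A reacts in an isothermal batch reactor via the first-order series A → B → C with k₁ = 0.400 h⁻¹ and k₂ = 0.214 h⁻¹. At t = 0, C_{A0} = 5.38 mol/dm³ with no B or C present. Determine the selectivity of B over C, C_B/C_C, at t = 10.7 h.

Solving the coupled first-order balances gives C_B(t) = [k₁/(k₂−k₁)]·C_{A0}·(e^(−k₁t) − e^(−k₂t)).
e^(−k₁t) = e^(−0.400×10.7) = e^(−4.280) = 0.01384; e^(−k₂t) = e^(−2.290) = 0.1013.
C_B = 0.400×5.38/(0.214−0.400) × (0.01384−0.1013) = (-11.57)×(-0.08744) = 1.012 mol/dm³.
C_A = C_{A0}e^(−k₁t) = 0.07447 mol/dm³, so C_C = C_{A0}−C_A−C_B = 4.294 mol/dm³; C_B/C_C = 0.236.

0.236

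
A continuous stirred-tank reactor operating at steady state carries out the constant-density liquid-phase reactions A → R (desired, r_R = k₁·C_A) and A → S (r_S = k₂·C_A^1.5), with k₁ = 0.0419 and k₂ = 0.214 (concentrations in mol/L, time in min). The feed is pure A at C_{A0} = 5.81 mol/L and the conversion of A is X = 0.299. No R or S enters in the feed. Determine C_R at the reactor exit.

0.154 mol/L

Exit C_A = C_{A0}(1−X) = 5.81×0.701 = 4.073 mol/L.
Rates in a CSTR are evaluated at the outlet concentration: r_R = 0.0419×4.073 = 0.1707, r_S = 0.214×4.073^1.5 = 1.759.
Fraction of consumed A going to R: r_R/(r_R+r_S) = 0.08844.
C_R = 0.08844·C_{A0}·X = 0.08844×5.81×0.299 = 0.154 mol/L.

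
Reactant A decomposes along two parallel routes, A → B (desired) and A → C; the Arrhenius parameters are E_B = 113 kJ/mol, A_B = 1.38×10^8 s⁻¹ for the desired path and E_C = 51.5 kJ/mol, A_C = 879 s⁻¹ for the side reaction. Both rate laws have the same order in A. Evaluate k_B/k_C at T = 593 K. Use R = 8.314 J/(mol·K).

0.600

With equal orders, S_{B/C} = k_B/k_C = (A_B/A_C)·exp[(E_C−E_B)/(RT)].
(E_C−E_B)/(RT) = (51.5−113)×10³/(8.314×593) = -61500/4930 = -12.47.
k_B/k_C = (1.38×10^8/879)·exp(-12.47) = 1.570×10^5 × 3.824×10^-6 = 0.600.
Since E_B > E_C, raising the temperature improves selectivity toward B.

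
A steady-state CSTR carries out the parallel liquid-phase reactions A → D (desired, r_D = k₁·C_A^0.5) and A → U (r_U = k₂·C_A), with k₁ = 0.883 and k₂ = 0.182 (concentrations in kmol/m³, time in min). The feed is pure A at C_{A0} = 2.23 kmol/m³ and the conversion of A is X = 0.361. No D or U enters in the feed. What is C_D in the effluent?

0.646 kmol/m³

Exit C_A = C_{A0}(1−X) = 2.23×0.639 = 1.425 kmol/m³.
In a CSTR the entire volume is at exit conditions, so r_D = 0.883×1.425^0.5 = 1.054 and r_U = 0.182×1.425 = 0.2593.
Fraction of consumed A going to D: r_D/(r_D+r_U) = 0.8025.
C_D = 0.8025·C_{A0}·X = 0.8025×2.23×0.361 = 0.646 kmol/m³.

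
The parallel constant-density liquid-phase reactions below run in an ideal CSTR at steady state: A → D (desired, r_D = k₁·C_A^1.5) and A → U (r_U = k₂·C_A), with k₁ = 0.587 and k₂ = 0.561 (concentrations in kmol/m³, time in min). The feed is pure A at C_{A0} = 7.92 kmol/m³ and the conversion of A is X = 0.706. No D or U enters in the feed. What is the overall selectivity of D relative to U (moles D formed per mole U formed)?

1.60

Exit C_A = C_{A0}(1−X) = 7.92×0.294 = 2.328 kmol/m³.
In a CSTR the entire volume is at exit conditions, so r_D = 0.587×2.328^1.5 = 2.086 and r_U = 0.561×2.328 = 1.306.
Overall selectivity = C_D/C_U = r_Dτ/(r_Uτ) = r_D/r_U = 1.60.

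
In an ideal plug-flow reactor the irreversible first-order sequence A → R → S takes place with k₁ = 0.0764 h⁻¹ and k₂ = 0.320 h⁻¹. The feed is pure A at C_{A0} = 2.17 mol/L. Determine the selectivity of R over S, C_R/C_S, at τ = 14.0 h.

0.188

The intermediate concentration in a first-order A→B→C sequence is C_R = k₁C_{A0}(e^(−k₁τ) − e^(−k₂τ))/(k₂−k₁).
e^(−k₁τ) = e^(−0.0764×14.0) = e^(−1.070) = 0.3431; e^(−k₂τ) = e^(−4.480) = 0.01133.
C_R = 0.0764×2.17/(0.320−0.0764) × (0.3431−0.01133) = 0.6806×0.3318 = 0.2258 mol/L.
C_A = C_{A0}e^(−k₁τ) = 0.7446 mol/L, so C_S = C_{A0}−C_A−C_R = 1.200 mol/L; C_R/C_S = 0.188.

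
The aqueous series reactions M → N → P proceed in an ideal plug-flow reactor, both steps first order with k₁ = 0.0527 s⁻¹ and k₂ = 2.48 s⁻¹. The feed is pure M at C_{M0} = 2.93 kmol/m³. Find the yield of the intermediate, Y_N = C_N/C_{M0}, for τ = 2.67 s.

The intermediate concentration in a first-order A→B→C sequence is C_N = k₁C_{M0}(e^(−k₁τ) − e^(−k₂τ))/(k₂−k₁).
e^(−k₁τ) = e^(−0.0527×2.67) = e^(−0.1407) = 0.8687; e^(−k₂τ) = e^(−6.622) = 0.001331.
C_N = 0.0527×2.93/(2.48−0.0527) × (0.8687−0.001331) = 0.06361×0.8674 = 0.05518 kmol/m³.
Y_N = C_N/C_{M0} = 0.05518/2.93 = 0.0188.

0.0188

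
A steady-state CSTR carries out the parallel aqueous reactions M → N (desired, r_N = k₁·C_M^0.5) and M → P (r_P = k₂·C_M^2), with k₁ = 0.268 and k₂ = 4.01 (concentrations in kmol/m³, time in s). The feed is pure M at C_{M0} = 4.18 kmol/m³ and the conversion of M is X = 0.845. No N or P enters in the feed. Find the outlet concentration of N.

Exit C_M = C_{M0}(1−X) = 4.18×0.155 = 0.6479 kmol/m³.
Rates in a CSTR are evaluated at the outlet concentration: r_N = 0.268×0.6479^0.5 = 0.2157, r_P = 4.01×0.6479^2 = 1.683.
Fraction of consumed M going to N: r_N/(r_N+r_P) = 0.1136.
C_N = 0.1136·C_{M0}·X = 0.1136×4.18×0.845 = 0.401 kmol/m³.

0.401 kmol/m³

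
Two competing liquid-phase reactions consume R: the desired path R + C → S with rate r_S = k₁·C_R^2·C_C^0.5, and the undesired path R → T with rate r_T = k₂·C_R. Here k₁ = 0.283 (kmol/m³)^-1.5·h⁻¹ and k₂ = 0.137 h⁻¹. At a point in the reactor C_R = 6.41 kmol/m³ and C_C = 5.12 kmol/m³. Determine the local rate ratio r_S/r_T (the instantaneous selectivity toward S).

S_{S/T} = r_S/r_T = (k₁·C_R^2·C_C^0.5)/(k₂·C_R) = (k₁/k₂)·C_R·C_C^0.5.
= (0.283×6.410^2×5.120^0.5) / (0.137×6.410) = 26.31/0.8782 = 30.0.
Since the desired path is higher order in R, keeping C_R high (PFR or concentrated feed) favours S.

30.0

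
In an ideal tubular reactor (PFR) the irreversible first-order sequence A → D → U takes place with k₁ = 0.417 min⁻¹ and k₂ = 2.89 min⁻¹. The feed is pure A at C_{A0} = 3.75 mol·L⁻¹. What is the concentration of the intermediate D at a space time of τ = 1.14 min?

0.370 mol·L⁻¹

For first-order series with pure A initially, C_D(τ) = k₁C_{A0}/(k₂−k₁)·(e^(−k₁τ) − e^(−k₂τ)).
e^(−k₁τ) = e^(−0.417×1.14) = e^(−0.4754) = 0.6216; e^(−k₂τ) = e^(−3.295) = 0.03708.
C_D = 0.417×3.75/(2.89−0.417) × (0.6216−0.03708) = 0.6323×0.5846 = 0.3696 mol·L⁻¹.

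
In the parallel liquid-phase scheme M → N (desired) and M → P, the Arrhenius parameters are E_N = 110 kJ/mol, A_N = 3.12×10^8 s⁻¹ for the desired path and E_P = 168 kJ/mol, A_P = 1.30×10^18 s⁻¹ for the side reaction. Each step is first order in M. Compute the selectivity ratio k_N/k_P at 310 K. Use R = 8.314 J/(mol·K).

With equal orders, S_{N/P} = k_N/k_P = (A_N/A_P)·exp[(E_P−E_N)/(RT)].
(E_P−E_N)/(RT) = (168−110)×10³/(8.314×310) = 58000/2577 = 22.50.
k_N/k_P = (3.12×10^8/1.30×10^18)·exp(22.50) = 2.400×10^-10 × 5.933×10^9 = 1.42.

1.42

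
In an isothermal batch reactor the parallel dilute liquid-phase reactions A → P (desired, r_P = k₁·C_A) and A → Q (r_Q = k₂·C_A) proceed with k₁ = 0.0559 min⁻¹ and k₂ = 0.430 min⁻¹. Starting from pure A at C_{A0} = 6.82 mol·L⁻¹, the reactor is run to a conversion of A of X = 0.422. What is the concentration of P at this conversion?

C_A = C_{A0}(1−X) = 3.942 mol·L⁻¹.
Both paths are first order in A, so the instantaneous fraction to P is constant: dC_P/d(−C_A) = k₁/(k₁+k₂) = 0.1150.
C_P = 0.1150·(C_{A0}−C_A) = 0.1150×2.878 = 0.331 mol·L⁻¹.

0.331 mol·L⁻¹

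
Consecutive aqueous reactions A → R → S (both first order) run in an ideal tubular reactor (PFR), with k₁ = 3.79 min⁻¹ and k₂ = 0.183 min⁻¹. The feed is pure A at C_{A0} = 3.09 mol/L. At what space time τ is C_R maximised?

The intermediate peaks when r₁ = r₂, i.e. k₁e^(−k₁τ) = k₂e^(−k₂τ), giving τ_opt = ln(k₂/k₁)/(k₂−k₁).
= ln(0.183/3.79)/(0.183−3.79) = ln(0.04828)/-3.607 = -3.031/-3.607 = 0.840 min.

0.840 min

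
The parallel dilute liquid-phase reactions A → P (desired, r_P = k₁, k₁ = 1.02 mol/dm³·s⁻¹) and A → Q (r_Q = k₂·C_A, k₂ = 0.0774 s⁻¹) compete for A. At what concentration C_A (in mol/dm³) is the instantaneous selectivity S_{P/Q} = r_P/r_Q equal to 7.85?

S_{P/Q} = (k₁/k₂)·C_A⁻¹ ⇒ C_A = (S·k₂/k₁)^(-1).
= (7.85×0.0774/1.02)^(-1) = (0.5957)^(-1) = 1.68 mol/dm³.

1.68 mol/dm³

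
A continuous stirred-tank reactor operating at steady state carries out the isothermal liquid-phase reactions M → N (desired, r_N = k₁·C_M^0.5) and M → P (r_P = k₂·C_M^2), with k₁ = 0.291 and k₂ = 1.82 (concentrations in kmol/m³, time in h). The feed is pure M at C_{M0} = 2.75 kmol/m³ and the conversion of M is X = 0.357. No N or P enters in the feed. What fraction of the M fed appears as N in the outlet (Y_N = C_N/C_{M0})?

Exit C_M = C_{M0}(1−X) = 2.75×0.643 = 1.768 kmol/m³.
Rates in a CSTR are evaluated at the outlet concentration: r_N = 0.291×1.768^0.5 = 0.3870, r_P = 1.82×1.768^2 = 5.691.
Fraction of consumed M going to N: r_N/(r_N+r_P) = 0.06367.
C_N = 0.06367·C_{M0}·X = 0.06367×2.75×0.357 = 0.0625 kmol/m³; Y_N = C_N/C_{M0} = 0.0227.

0.0227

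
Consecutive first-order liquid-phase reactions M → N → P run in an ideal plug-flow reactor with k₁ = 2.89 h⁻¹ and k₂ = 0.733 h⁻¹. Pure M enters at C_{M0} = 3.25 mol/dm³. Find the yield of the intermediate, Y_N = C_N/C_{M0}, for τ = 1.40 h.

The intermediate concentration in a first-order A→B→C sequence is C_N = k₁C_{M0}(e^(−k₁τ) − e^(−k₂τ))/(k₂−k₁).
e^(−k₁τ) = e^(−2.89×1.40) = e^(−4.046) = 0.01749; e^(−k₂τ) = e^(−1.026) = 0.3584.
C_N = 2.89×3.25/(0.733−2.89) × (0.01749−0.3584) = (-4.354)×(-0.3409) = 1.484 mol/dm³.
Y_N = C_N/C_{M0} = 1.484/3.25 = 0.457.

0.457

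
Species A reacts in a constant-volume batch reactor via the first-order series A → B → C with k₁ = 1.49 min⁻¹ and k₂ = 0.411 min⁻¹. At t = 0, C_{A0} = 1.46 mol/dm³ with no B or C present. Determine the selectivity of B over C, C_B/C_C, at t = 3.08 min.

For first-order series with pure A initially, C_B(t) = k₁C_{A0}/(k₂−k₁)·(e^(−k₁t) − e^(−k₂t)).
e^(−k₁t) = e^(−1.49×3.08) = e^(−4.589) = 0.01016; e^(−k₂t) = e^(−1.266) = 0.2820.
C_B = 1.49×1.46/(0.411−1.49) × (0.01016−0.2820) = (-2.016)×(-0.2718) = 0.5480 mol/dm³.
C_A = C_{A0}e^(−k₁t) = 0.01484 mol/dm³, so C_C = C_{A0}−C_A−C_B = 0.8971 mol/dm³; C_B/C_C = 0.611.

0.611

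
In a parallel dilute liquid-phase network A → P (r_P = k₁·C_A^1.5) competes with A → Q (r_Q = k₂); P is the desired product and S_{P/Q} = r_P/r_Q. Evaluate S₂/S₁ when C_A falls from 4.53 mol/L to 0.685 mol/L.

S_{P/Q} = (k₁/k₂)·C_A^1.5, so S₂/S₁ = (C_{A,2}/C_{A,1})^1.5.
= (0.685/4.53)^1.5 = (0.1512)^1.5 = 0.0588.
Selectivity toward P falls as C_A falls — high-concentration operation is favoured.

0.0588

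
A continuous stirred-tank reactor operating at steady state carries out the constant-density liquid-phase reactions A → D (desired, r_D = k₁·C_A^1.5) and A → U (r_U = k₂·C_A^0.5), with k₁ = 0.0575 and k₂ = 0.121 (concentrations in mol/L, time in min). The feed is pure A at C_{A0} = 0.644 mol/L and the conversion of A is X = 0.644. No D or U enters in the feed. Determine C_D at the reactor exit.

0.0407 mol/L

Exit C_A = C_{A0}(1−X) = 0.644×0.356 = 0.2293 mol/L.
In a CSTR the entire volume is at exit conditions, so r_D = 0.0575×0.2293^1.5 = 0.006312 and r_U = 0.121×0.2293^0.5 = 0.05794.
Fraction of consumed A going to D: r_D/(r_D+r_U) = 0.09824.
C_D = 0.09824·C_{A0}·X = 0.09824×0.644×0.644 = 0.0407 mol/L.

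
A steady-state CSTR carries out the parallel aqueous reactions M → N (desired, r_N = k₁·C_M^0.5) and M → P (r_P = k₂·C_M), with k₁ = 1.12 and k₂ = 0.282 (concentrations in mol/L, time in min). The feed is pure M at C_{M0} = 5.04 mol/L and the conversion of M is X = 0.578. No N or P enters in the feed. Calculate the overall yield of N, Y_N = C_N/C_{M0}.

Exit C_M = C_{M0}(1−X) = 5.04×0.422 = 2.127 mol/L.
A CSTR operates uniformly at the exit composition, giving r_N = 1.633 and r_P = 0.5998 (each k·C_M^n at C_M = 2.127).
Fraction of consumed M going to N: r_N/(r_N+r_P) = 0.7314.
C_N = 0.7314·C_{M0}·X = 0.7314×5.04×0.578 = 2.13 mol/L; Y_N = C_N/C_{M0} = 0.423.

0.423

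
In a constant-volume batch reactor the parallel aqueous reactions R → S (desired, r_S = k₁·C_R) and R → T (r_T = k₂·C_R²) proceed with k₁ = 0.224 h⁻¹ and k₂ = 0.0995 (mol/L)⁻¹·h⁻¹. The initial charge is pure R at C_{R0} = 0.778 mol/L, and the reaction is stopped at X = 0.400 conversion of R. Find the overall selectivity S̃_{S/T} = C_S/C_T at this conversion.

3.63

C_R = C_{R0}(1−X) = 0.4668 mol/L.
Along a PFR/batch, dC_S/dC_R = −r_S/(r_S+r_T) = −k₁/(k₁+k₂·C_R).
Integrating from C_{R0} to C_R: C_S = (0.224/0.0995)·ln[(0.224+0.0995·0.778)/(0.224+0.0995·0.467)] = 2.251·ln(0.3014/0.2704) = 0.2440 mol/L.
C_T = (C_{R0}−C_R)−C_S = 0.06716 mol/L; S̃_{S/T} = 0.2440/0.06716 = 3.63.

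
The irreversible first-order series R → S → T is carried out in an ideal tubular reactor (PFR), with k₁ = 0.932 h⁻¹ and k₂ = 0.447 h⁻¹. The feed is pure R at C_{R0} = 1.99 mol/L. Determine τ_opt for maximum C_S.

The intermediate peaks when r₁ = r₂, i.e. k₁e^(−k₁τ) = k₂e^(−k₂τ), giving τ_opt = ln(k₂/k₁)/(k₂−k₁).
= ln(0.447/0.932)/(0.447−0.932) = ln(0.4796)/-0.4850 = -0.7348/-0.4850 = 1.51 h.

1.51 h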